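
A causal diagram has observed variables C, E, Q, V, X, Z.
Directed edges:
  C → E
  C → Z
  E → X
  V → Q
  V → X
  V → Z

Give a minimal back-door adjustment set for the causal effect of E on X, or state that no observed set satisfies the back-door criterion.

desc(E)\{E}={X}; candidates ⊆ {C,Q,V,Z}.
∅: E⊥X given ∅ in G with E→· removed — back-door holds.

E→X: minimal back-door set ∅.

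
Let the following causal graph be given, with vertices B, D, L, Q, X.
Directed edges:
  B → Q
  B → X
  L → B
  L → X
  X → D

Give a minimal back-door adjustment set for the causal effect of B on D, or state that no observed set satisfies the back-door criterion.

desc(B)\{B}={D,Q,X}; candidates ⊆ {L}.
size 0: {}; under {} B still reaches {D,L,X} ∋ D.
{L}: B⊥D given {L} in G with B→· removed — back-door holds.

B→D: minimal back-door set {L}.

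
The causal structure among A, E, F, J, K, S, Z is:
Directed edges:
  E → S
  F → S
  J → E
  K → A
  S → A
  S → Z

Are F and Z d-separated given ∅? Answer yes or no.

No — F and Z are d-connected given ∅.

Bayes-Ball from F | ∅ reaches {A,S,Z}.
Z ∈ reach(F|∅) ⇒ F ⊥̸ Z | ∅.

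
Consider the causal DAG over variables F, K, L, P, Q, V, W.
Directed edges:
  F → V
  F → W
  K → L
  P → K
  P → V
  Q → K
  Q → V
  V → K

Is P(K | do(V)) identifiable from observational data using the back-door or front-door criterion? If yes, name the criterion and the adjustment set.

desc(V)\{V}={K,L}; candidates ⊆ {F,P,Q,W}.
size 0: {}; under {} V still reaches {F,K,L,P,Q,W} ∋ K.
size 1: {F}, {P}, {Q} …(+1); under {F} V still reaches {K,L,P,Q} ∋ K.
{P,Q}: V⊥K given {P,Q} in G with V→· removed — back-door holds.
P(K|do(V)) = Σ_{P,Q} P(K|V,P,Q)·P(P,Q).

P(K|do(V)): backdoor, adjust for {P, Q}.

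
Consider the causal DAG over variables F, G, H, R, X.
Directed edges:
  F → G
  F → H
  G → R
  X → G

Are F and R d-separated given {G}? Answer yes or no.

Bayes-Ball from F | {G} reaches {H,X}.
R ∉ reach(F|{G}) ⇒ F ⊥ R | {G}.

Yes — F ⊥ R | {G}.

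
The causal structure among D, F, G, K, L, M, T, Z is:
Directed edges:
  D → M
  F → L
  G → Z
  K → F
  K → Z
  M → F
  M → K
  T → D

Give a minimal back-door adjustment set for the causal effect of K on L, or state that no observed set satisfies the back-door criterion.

desc(K)\{K}={F,L,Z}; candidates ⊆ {D,G,M,T}.
size 0: {}; under {} K still reaches {D,F,L,M,T} ∋ L.
{M}: K⊥L given {M} in G with K→· removed — back-door holds.

K→L: minimal back-door set {M}.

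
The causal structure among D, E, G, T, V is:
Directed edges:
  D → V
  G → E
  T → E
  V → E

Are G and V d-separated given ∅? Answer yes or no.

Bayes-Ball from G | ∅ reaches {E}.
V ∉ reach(G|∅) ⇒ G ⊥ V | ∅.

Yes — G ⊥ V | ∅.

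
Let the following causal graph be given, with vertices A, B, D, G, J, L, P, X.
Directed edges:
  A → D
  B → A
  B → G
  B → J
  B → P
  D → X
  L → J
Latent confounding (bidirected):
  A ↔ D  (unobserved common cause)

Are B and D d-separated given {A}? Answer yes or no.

Bayes-Ball from B | {A} reaches {D,G,J,P,X}.
D ∈ reach(B|{A}) ⇒ B ⊥̸ D | {A}.

No — B and D are d-connected given {A}.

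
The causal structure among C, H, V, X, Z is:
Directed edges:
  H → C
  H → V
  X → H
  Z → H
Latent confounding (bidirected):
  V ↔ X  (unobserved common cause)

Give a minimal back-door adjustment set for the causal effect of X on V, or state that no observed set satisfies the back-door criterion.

X→V: no observed back-door set.

desc(X)\{X}={C,H,V}; candidates ⊆ {Z}.
X↔V: latent back-door arc(s) into X.
size 0: {}; under {} X still reaches {V} ∋ V.
size 1: {Z}; under {Z} X still reaches {V} ∋ V.
X↔V cannot be blocked by any observed set — no back-door set.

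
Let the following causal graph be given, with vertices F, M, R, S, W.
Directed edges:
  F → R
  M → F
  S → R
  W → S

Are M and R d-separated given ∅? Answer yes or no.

No — M and R are d-connected given ∅.

Bayes-Ball from M | ∅ reaches {F,R}.
R ∈ reach(M|∅) ⇒ M ⊥̸ R | ∅.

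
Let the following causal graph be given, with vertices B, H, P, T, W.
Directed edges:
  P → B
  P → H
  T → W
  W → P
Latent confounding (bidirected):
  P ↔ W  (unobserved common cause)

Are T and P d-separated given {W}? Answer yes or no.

Bayes-Ball from T | {W} reaches {B,H,P}.
P ∈ reach(T|{W}) ⇒ T ⊥̸ P | {W}.

No — T and P are d-connected given {W}.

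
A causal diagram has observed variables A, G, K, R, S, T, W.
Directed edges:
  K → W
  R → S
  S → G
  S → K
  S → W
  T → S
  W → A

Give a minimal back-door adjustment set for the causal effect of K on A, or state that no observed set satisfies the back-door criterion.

K→A: minimal back-door set {S}.

desc(K)\{K}={A,W}; candidates ⊆ {G,R,S,T}.
size 0: {}; under {} K still reaches {A,G,R,S,T,W} ∋ A.
{S}: K⊥A given {S} in G with K→· removed — back-door holds.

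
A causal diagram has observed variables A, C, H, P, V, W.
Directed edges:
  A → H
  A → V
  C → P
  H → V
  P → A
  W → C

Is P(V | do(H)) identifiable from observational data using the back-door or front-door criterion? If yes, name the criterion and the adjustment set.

P(V|do(H)): backdoor, adjust for {A}.

desc(H)\{H}={V}; candidates ⊆ {A,C,P,W}.
size 0: {}; under {} H still reaches {A,C,P,V,W} ∋ V.
{A}: H⊥V given {A} in G with H→· removed — back-door holds.
P(V|do(H)) = Σ_{A} P(V|H,A)·P(A).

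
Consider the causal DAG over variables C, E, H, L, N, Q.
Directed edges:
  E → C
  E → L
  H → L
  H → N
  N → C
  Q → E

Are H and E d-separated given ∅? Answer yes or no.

Yes — H ⊥ E | ∅.

Bayes-Ball from H | ∅ reaches {C,L,N}.
E ∉ reach(H|∅) ⇒ H ⊥ E | ∅.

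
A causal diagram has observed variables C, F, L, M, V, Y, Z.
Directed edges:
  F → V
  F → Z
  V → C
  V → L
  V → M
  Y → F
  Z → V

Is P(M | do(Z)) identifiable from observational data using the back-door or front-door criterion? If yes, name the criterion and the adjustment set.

desc(Z)\{Z}={C,L,M,V}; candidates ⊆ {F,Y}.
size 0: {}; under {} Z still reaches {C,F,L,M,V,Y} ∋ M.
{F}: Z⊥M given {F} in G with Z→· removed — back-door holds.
P(M|do(Z)) = Σ_{F} P(M|Z,F)·P(F).

P(M|do(Z)): backdoor, adjust for {F}.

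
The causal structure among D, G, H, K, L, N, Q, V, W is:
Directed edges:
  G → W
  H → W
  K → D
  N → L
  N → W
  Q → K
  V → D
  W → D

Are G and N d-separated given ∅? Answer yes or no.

Bayes-Ball from G | ∅ reaches {D,W}.
N ∉ reach(G|∅) ⇒ G ⊥ N | ∅.

Yes — G ⊥ N | ∅.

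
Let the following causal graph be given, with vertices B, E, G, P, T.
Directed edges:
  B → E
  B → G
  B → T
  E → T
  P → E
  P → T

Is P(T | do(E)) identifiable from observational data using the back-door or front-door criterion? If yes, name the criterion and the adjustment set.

desc(E)\{E}={T}; candidates ⊆ {B,G,P}.
size 0: {}; under {} E still reaches {B,G,P,T} ∋ T.
size 1: {B}, {G}, {P}; under {B} E still reaches {P,T} ∋ T.
{B,P}: E⊥T given {B,P} in G with E→· removed — back-door holds.
P(T|do(E)) = Σ_{B,P} P(T|E,B,P)·P(B,P).

P(T|do(E)): backdoor, adjust for {B, P}.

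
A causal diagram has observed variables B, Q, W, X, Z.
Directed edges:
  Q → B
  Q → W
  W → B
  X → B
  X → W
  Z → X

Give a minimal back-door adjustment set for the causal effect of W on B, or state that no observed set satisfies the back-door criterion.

W→B: minimal back-door set {Q, X}.

desc(W)\{W}={B}; candidates ⊆ {Q,X,Z}.
size 0: {}; under {} W still reaches {B,Q,X,Z} ∋ B.
size 1: {Q}, {X}, {Z}; under {Q} W still reaches {B,X,Z} ∋ B.
{Q,X}: W⊥B given {Q,X} in G with W→· removed — back-door holds.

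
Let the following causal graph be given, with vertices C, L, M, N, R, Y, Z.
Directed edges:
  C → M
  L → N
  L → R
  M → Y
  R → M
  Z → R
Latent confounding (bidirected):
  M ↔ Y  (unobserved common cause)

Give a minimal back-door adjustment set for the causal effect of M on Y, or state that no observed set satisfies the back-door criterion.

desc(M)\{M}={Y}; candidates ⊆ {C,L,N,R,Z}.
M↔Y: latent back-door arc(s) into M.
size 0: {}; under {} M still reaches {C,L,N,R,Y,Z} ∋ Y.
size 1: {C}, {L}, {N} …(+2); under {C} M still reaches {L,N,R,Y,Z} ∋ Y.
size 2: {C,L}, {C,N}, {C,R} …(+7); under {C,L} M still reaches {R,Y,Z} ∋ Y.
M↔Y cannot be blocked by any observed set — no back-door set.

M→Y: no observed back-door set.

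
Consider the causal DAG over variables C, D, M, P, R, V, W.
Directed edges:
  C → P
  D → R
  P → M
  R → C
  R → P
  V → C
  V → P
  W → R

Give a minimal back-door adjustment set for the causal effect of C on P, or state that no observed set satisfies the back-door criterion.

desc(C)\{C}={M,P}; candidates ⊆ {D,R,V,W}.
size 0: {}; under {} C still reaches {D,M,P,R,V,W} ∋ P.
size 1: {D}, {R}, {V} …(+1); under {D} C still reaches {M,P,R,V,W} ∋ P.
{R,V}: C⊥P given {R,V} in G with C→· removed — back-door holds.

C→P: minimal back-door set {R, V}.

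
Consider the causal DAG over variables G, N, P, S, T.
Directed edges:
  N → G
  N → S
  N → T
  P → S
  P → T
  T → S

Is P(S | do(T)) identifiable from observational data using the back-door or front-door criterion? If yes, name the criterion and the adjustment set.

desc(T)\{T}={S}; candidates ⊆ {G,N,P}.
size 0: {}; under {} T still reaches {G,N,P,S} ∋ S.
size 1: {G}, {N}, {P}; under {G} T still reaches {N,P,S} ∋ S.
{N,P}: T⊥S given {N,P} in G with T→· removed — back-door holds.
P(S|do(T)) = Σ_{N,P} P(S|T,N,P)·P(N,P).

P(S|do(T)): backdoor, adjust for {N, P}.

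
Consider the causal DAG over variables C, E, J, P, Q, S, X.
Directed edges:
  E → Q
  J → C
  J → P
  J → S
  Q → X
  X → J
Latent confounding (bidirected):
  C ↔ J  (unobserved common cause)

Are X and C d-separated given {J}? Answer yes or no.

No — X and C are d-connected given {J}.

Bayes-Ball from X | {J} reaches {C,E,Q}.
C ∈ reach(X|{J}) ⇒ X ⊥̸ C | {J}.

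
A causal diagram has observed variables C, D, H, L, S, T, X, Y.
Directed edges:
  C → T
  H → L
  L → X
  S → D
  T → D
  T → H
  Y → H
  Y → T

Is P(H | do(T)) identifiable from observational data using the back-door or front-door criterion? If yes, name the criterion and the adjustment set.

desc(T)\{T}={D,H,L,X}; candidates ⊆ {C,S,Y}.
size 0: {}; under {} T still reaches {C,H,L,X,Y} ∋ H.
{Y}: T⊥H given {Y} in G with T→· removed — back-door holds.
P(H|do(T)) = Σ_{Y} P(H|T,Y)·P(Y).

P(H|do(T)): backdoor, adjust for {Y}.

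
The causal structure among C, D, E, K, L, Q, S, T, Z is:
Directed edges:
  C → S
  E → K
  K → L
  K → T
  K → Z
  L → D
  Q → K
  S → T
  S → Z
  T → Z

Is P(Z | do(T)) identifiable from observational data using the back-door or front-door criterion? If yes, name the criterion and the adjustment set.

desc(T)\{T}={Z}; candidates ⊆ {C,D,E,K,L,Q,S}.
size 0: {}; under {} T still reaches {C,D,E,K,L,Q,S,Z} ∋ Z.
size 1: {C}, {D}, {E} …(+4); under {C} T still reaches {D,E,K,L,Q,S,Z} ∋ Z.
{K,S}: T⊥Z given {K,S} in G with T→· removed — back-door holds.
P(Z|do(T)) = Σ_{K,S} P(Z|T,K,S)·P(K,S).

P(Z|do(T)): backdoor, adjust for {K, S}.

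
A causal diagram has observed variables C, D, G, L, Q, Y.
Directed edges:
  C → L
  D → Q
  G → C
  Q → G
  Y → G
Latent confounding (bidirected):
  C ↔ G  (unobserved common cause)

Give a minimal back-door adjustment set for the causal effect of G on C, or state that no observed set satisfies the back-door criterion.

G→C: no observed back-door set.

desc(G)\{G}={C,L}; candidates ⊆ {D,Q,Y}.
G↔C: latent back-door arc(s) into G.
size 0: {}; under {} G still reaches {C,D,L,Q,Y} ∋ C.
size 1: {D}, {Q}, {Y}; under {D} G still reaches {C,L,Q,Y} ∋ C.
size 2: {D,Q}, {D,Y}, {Q,Y}; under {D,Q} G still reaches {C,L,Y} ∋ C.
G↔C cannot be blocked by any observed set — no back-door set.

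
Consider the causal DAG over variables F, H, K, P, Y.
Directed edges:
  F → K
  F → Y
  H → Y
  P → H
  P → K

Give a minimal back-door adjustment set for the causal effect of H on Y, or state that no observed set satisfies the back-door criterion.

H→Y: minimal back-door set ∅.

desc(H)\{H}={Y}; candidates ⊆ {F,K,P}.
∅: H⊥Y given ∅ in G with H→· removed — back-door holds.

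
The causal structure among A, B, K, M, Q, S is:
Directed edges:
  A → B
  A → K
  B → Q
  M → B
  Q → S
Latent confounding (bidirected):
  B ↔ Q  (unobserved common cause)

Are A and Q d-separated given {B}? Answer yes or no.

No — A and Q are d-connected given {B}.

Bayes-Ball from A | {B} reaches {K,M,Q,S}.
Q ∈ reach(A|{B}) ⇒ A ⊥̸ Q | {B}.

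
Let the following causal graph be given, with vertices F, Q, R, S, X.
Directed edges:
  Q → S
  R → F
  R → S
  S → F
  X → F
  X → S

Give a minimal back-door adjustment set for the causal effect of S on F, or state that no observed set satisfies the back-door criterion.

S→F: minimal back-door set {R, X}.

desc(S)\{S}={F}; candidates ⊆ {Q,R,X}.
size 0: {}; under {} S still reaches {F,Q,R,X} ∋ F.
size 1: {Q}, {R}, {X}; under {Q} S still reaches {F,R,X} ∋ F.
{R,X}: S⊥F given {R,X} in G with S→· removed — back-door holds.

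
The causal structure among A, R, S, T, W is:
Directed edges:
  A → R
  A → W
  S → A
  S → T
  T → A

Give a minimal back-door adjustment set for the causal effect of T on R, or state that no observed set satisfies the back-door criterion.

T→R: minimal back-door set {S}.

desc(T)\{T}={A,R,W}; candidates ⊆ {S}.
size 0: {}; under {} T still reaches {A,R,S,W} ∋ R.
{S}: T⊥R given {S} in G with T→· removed — back-door holds.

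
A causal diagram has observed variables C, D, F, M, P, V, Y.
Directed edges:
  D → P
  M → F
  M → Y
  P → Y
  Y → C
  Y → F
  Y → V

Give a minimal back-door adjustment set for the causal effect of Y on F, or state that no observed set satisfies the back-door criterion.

desc(Y)\{Y}={C,F,V}; candidates ⊆ {D,M,P}.
size 0: {}; under {} Y still reaches {D,F,M,P} ∋ F.
{M}: Y⊥F given {M} in G with Y→· removed — back-door holds.

Y→F: minimal back-door set {M}.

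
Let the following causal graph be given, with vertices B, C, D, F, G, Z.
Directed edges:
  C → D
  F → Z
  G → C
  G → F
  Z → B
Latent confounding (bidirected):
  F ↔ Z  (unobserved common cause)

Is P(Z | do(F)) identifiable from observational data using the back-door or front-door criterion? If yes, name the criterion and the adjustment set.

desc(F)\{F}={B,Z}; candidates ⊆ {C,D,G}.
F↔Z: latent back-door arc(s) into F.
size 0: {}; under {} F still reaches {B,C,D,G,Z} ∋ Z.
size 1: {C}, {D}, {G}; under {C} F still reaches {B,G,Z} ∋ Z.
size 2: {C,D}, {C,G}, {D,G}; under {C,D} F still reaches {B,G,Z} ∋ Z.
F↔Z cannot be blocked by any observed set — no back-door set.
No mediator lies on a directed F→…→Z path.
Neither criterion identifies P(Z|do(F)) in this graph.

P(Z|do(F)): not identifiable (no BD/FD set).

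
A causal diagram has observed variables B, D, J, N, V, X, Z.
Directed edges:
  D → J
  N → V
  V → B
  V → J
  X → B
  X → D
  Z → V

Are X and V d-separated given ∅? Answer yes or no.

Bayes-Ball from X | ∅ reaches {B,D,J}.
V ∉ reach(X|∅) ⇒ X ⊥ V | ∅.

Yes — X ⊥ V | ∅.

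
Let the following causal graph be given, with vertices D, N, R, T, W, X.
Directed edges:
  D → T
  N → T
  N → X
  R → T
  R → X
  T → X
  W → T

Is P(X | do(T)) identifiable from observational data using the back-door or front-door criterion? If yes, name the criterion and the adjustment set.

desc(T)\{T}={X}; candidates ⊆ {D,N,R,W}.
size 0: {}; under {} T still reaches {D,N,R,W,X} ∋ X.
size 1: {D}, {N}, {R} …(+1); under {D} T still reaches {N,R,W,X} ∋ X.
{N,R}: T⊥X given {N,R} in G with T→· removed — back-door holds.
P(X|do(T)) = Σ_{N,R} P(X|T,N,R)·P(N,R).

P(X|do(T)): backdoor, adjust for {N, R}.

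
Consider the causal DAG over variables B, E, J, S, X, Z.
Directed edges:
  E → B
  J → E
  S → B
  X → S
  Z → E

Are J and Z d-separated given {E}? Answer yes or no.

Bayes-Ball from J | {E} reaches {Z}.
Z ∈ reach(J|{E}) ⇒ J ⊥̸ Z | {E}.

No — J and Z are d-connected given {E}.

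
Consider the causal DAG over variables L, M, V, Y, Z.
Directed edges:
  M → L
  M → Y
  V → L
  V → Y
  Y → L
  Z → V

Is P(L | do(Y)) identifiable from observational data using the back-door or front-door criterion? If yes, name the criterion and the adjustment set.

P(L|do(Y)): backdoor, adjust for {M, V}.

desc(Y)\{Y}={L}; candidates ⊆ {M,V,Z}.
size 0: {}; under {} Y still reaches {L,M,V,Z} ∋ L.
size 1: {M}, {V}, {Z}; under {M} Y still reaches {L,V,Z} ∋ L.
{M,V}: Y⊥L given {M,V} in G with Y→· removed — back-door holds.
P(L|do(Y)) = Σ_{M,V} P(L|Y,M,V)·P(M,V).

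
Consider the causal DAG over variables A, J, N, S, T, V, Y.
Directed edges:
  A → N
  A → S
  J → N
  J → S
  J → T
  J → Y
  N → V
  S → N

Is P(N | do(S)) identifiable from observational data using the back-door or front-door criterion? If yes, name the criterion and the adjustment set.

desc(S)\{S}={N,V}; candidates ⊆ {A,J,T,Y}.
size 0: {}; under {} S still reaches {A,J,N,T,V,Y} ∋ N.
size 1: {A}, {J}, {T} …(+1); under {A} S still reaches {J,N,T,V,Y} ∋ N.
{A,J}: S⊥N given {A,J} in G with S→· removed — back-door holds.
P(N|do(S)) = Σ_{A,J} P(N|S,A,J)·P(A,J).

P(N|do(S)): backdoor, adjust for {A, J}.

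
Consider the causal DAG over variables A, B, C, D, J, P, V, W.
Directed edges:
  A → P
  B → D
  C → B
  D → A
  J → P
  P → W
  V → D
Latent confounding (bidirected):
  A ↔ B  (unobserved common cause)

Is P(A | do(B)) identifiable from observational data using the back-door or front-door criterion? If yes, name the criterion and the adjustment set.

P(A|do(B)): frontdoor, adjust for {D}.

desc(B)\{B}={A,D,P,W}; candidates ⊆ {C,J,V}.
B↔A: latent back-door arc(s) into B.
size 0: {}; under {} B still reaches {A,C,P,W} ∋ A.
size 1: {C}, {J}, {V}; under {C} B still reaches {A,P,W} ∋ A.
size 2: {C,J}, {C,V}, {J,V}; under {C,J} B still reaches {A,P,W} ∋ A.
B↔A cannot be blocked by any observed set — no back-door set.
{D}: (i) intercepts every directed B→A path; (ii) no back-door B→{D}; (iii) {B} blocks every back-door {D}→A. Front-door holds.
P(A|do(B)) = Σ_{D} P(D|B) Σ_{B'} P(A|D,B')P(B').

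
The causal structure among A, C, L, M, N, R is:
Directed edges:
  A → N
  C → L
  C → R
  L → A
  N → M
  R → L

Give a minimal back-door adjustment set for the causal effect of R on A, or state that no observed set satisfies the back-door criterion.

R→A: minimal back-door set {C}.

desc(R)\{R}={A,L,M,N}; candidates ⊆ {C}.
size 0: {}; under {} R still reaches {A,C,L,M,N} ∋ A.
{C}: R⊥A given {C} in G with R→· removed — back-door holds.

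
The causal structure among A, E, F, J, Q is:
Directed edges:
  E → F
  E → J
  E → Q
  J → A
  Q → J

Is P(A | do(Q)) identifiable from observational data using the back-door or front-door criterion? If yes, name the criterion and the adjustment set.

desc(Q)\{Q}={A,J}; candidates ⊆ {E,F}.
size 0: {}; under {} Q still reaches {A,E,F,J} ∋ A.
{E}: Q⊥A given {E} in G with Q→· removed — back-door holds.
P(A|do(Q)) = Σ_{E} P(A|Q,E)·P(E).

P(A|do(Q)): backdoor, adjust for {E}.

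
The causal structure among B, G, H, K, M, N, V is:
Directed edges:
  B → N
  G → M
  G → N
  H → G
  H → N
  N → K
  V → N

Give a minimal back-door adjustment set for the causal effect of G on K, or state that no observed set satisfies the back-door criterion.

desc(G)\{G}={K,M,N}; candidates ⊆ {B,H,V}.
size 0: {}; under {} G still reaches {H,K,N} ∋ K.
{H}: G⊥K given {H} in G with G→· removed — back-door holds.

G→K: minimal back-door set {H}.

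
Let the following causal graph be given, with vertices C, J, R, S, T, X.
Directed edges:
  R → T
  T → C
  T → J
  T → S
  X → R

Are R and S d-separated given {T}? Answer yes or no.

Bayes-Ball from R | {T} reaches {X}.
S ∉ reach(R|{T}) ⇒ R ⊥ S | {T}.

Yes — R ⊥ S | {T}.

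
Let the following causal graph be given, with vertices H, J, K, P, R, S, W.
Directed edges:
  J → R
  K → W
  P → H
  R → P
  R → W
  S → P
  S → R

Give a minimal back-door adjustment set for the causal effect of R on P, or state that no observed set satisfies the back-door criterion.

desc(R)\{R}={H,P,W}; candidates ⊆ {J,K,S}.
size 0: {}; under {} R still reaches {H,J,P,S} ∋ P.
{S}: R⊥P given {S} in G with R→· removed — back-door holds.

R→P: minimal back-door set {S}.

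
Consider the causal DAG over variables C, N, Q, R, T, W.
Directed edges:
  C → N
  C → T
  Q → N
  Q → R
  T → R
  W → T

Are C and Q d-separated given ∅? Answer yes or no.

Bayes-Ball from C | ∅ reaches {N,R,T}.
Q ∉ reach(C|∅) ⇒ C ⊥ Q | ∅.

Yes — C ⊥ Q | ∅.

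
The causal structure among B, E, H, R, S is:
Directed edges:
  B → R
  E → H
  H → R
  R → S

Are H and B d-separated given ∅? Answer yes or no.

Bayes-Ball from H | ∅ reaches {E,R,S}.
B ∉ reach(H|∅) ⇒ H ⊥ B | ∅.

Yes — H ⊥ B | ∅.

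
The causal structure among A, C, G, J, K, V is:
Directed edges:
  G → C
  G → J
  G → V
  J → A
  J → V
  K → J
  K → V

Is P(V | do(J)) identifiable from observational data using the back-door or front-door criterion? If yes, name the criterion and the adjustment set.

P(V|do(J)): backdoor, adjust for {G, K}.

desc(J)\{J}={A,V}; candidates ⊆ {C,G,K}.
size 0: {}; under {} J still reaches {C,G,K,V} ∋ V.
size 1: {C}, {G}, {K}; under {C} J still reaches {G,K,V} ∋ V.
{G,K}: J⊥V given {G,K} in G with J→· removed — back-door holds.
P(V|do(J)) = Σ_{G,K} P(V|J,G,K)·P(G,K).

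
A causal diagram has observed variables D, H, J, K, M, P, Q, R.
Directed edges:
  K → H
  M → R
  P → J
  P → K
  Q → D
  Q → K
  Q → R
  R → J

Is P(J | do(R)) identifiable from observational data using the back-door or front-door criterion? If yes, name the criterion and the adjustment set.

P(J|do(R)): backdoor, adjust for ∅.

desc(R)\{R}={J}; candidates ⊆ {D,H,K,M,P,Q}.
∅: R⊥J given ∅ in G with R→· removed — back-door holds.
P(J|do(R)) = P(J|R) — no adjustment needed.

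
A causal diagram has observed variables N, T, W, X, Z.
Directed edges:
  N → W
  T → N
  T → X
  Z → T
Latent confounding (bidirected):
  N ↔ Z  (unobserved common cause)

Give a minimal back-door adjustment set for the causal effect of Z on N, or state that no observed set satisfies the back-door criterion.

Z→N: no observed back-door set.

desc(Z)\{Z}={N,T,W,X}; candidates ⊆ {—}.
Z↔N: latent back-door arc(s) into Z.
size 0: {}; under {} Z still reaches {N,W} ∋ N.
Z↔N cannot be blocked by any observed set — no back-door set.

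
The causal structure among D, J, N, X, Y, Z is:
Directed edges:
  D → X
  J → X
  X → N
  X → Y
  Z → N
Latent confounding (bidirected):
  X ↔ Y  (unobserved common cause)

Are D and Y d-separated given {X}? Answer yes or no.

No — D and Y are d-connected given {X}.

Bayes-Ball from D | {X} reaches {J,Y}.
Y ∈ reach(D|{X}) ⇒ D ⊥̸ Y | {X}.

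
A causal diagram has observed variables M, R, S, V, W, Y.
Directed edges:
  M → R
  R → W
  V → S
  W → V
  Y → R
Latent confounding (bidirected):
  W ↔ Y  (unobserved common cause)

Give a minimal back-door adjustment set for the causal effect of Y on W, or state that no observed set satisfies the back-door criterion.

desc(Y)\{Y}={R,S,V,W}; candidates ⊆ {M}.
Y↔W: latent back-door arc(s) into Y.
size 0: {}; under {} Y still reaches {S,V,W} ∋ W.
size 1: {M}; under {M} Y still reaches {S,V,W} ∋ W.
Y↔W cannot be blocked by any observed set — no back-door set.

Y→W: no observed back-door set.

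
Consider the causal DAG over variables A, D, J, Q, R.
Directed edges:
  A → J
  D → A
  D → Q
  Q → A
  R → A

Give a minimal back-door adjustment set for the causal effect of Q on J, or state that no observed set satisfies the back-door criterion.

Q→J: minimal back-door set {D}.

desc(Q)\{Q}={A,J}; candidates ⊆ {D,R}.
size 0: {}; under {} Q still reaches {A,D,J} ∋ J.
{D}: Q⊥J given {D} in G with Q→· removed — back-door holds.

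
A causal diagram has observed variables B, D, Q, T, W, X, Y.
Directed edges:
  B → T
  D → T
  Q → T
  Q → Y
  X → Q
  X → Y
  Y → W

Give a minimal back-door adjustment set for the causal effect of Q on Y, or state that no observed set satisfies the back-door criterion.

desc(Q)\{Q}={T,W,Y}; candidates ⊆ {B,D,X}.
size 0: {}; under {} Q still reaches {W,X,Y} ∋ Y.
{X}: Q⊥Y given {X} in G with Q→· removed — back-door holds.

Q→Y: minimal back-door set {X}.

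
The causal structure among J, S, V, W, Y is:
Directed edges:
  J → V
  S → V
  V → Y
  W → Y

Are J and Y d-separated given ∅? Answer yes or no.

Bayes-Ball from J | ∅ reaches {V,Y}.
Y ∈ reach(J|∅) ⇒ J ⊥̸ Y | ∅.

No — J and Y are d-connected given ∅.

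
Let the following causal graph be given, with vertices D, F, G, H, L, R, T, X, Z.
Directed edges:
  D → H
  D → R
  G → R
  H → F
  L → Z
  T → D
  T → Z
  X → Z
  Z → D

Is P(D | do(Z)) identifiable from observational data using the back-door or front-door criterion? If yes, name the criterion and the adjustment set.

P(D|do(Z)): backdoor, adjust for {T}.

desc(Z)\{Z}={D,F,H,R}; candidates ⊆ {G,L,T,X}.
size 0: {}; under {} Z still reaches {D,F,H,L,R,T,X} ∋ D.
{T}: Z⊥D given {T} in G with Z→· removed — back-door holds.
P(D|do(Z)) = Σ_{T} P(D|Z,T)·P(T).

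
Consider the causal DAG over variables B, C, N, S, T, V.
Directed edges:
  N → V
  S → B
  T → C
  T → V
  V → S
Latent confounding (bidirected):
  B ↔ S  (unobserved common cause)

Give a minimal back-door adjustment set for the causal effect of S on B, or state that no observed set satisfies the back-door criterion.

S→B: no observed back-door set.

desc(S)\{S}={B}; candidates ⊆ {C,N,T,V}.
S↔B: latent back-door arc(s) into S.
size 0: {}; under {} S still reaches {B,C,N,T,V} ∋ B.
size 1: {C}, {N}, {T} …(+1); under {C} S still reaches {B,N,T,V} ∋ B.
size 2: {C,N}, {C,T}, {C,V} …(+3); under {C,N} S still reaches {B,T,V} ∋ B.
S↔B cannot be blocked by any observed set — no back-door set.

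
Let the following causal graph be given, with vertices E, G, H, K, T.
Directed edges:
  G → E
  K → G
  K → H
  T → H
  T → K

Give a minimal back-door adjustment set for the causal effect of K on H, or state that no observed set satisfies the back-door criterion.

K→H: minimal back-door set {T}.

desc(K)\{K}={E,G,H}; candidates ⊆ {T}.
size 0: {}; under {} K still reaches {H,T} ∋ H.
{T}: K⊥H given {T} in G with K→· removed — back-door holds.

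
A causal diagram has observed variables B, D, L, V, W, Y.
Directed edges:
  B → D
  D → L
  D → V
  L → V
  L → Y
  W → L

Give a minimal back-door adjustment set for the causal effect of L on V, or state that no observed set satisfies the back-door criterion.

desc(L)\{L}={V,Y}; candidates ⊆ {B,D,W}.
size 0: {}; under {} L still reaches {B,D,V,W} ∋ V.
{D}: L⊥V given {D} in G with L→· removed — back-door holds.

L→V: minimal back-door set {D}.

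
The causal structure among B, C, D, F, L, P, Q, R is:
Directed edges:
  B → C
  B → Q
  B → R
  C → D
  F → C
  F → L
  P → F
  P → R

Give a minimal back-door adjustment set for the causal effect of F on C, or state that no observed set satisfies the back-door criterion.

desc(F)\{F}={C,D,L}; candidates ⊆ {B,P,Q,R}.
∅: F⊥C given ∅ in G with F→· removed — back-door holds.

F→C: minimal back-door set ∅.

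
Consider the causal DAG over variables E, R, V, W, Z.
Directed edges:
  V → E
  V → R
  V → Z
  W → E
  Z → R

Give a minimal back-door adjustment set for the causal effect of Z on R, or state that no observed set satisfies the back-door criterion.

desc(Z)\{Z}={R}; candidates ⊆ {E,V,W}.
size 0: {}; under {} Z still reaches {E,R,V} ∋ R.
{V}: Z⊥R given {V} in G with Z→· removed — back-door holds.

Z→R: minimal back-door set {V}.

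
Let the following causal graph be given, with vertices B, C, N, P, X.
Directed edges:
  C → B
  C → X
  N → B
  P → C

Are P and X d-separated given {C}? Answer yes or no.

Bayes-Ball from P | {C} reaches ∅.
X ∉ reach(P|{C}) ⇒ P ⊥ X | {C}.

Yes — P ⊥ X | {C}.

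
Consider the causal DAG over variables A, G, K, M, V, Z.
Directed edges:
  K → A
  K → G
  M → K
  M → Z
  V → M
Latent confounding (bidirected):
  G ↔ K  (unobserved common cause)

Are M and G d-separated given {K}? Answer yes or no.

Bayes-Ball from M | {K} reaches {G,V,Z}.
G ∈ reach(M|{K}) ⇒ M ⊥̸ G | {K}.

No — M and G are d-connected given {K}.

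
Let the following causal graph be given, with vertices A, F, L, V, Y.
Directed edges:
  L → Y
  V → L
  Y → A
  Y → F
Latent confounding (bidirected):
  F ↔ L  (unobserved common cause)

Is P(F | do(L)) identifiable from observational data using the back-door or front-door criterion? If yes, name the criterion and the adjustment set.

P(F|do(L)): frontdoor, adjust for {Y}.

desc(L)\{L}={A,F,Y}; candidates ⊆ {V}.
L↔F: latent back-door arc(s) into L.
size 0: {}; under {} L still reaches {F,V} ∋ F.
size 1: {V}; under {V} L still reaches {F} ∋ F.
L↔F cannot be blocked by any observed set — no back-door set.
{Y}: (i) intercepts every directed L→F path; (ii) no back-door L→{Y}; (iii) {L} blocks every back-door {Y}→F. Front-door holds.
P(F|do(L)) = Σ_{Y} P(Y|L) Σ_{L'} P(F|Y,L')P(L').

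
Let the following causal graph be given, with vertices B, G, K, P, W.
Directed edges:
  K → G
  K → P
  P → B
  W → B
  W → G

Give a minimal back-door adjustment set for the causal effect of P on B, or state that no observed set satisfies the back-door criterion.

desc(P)\{P}={B}; candidates ⊆ {G,K,W}.
∅: P⊥B given ∅ in G with P→· removed — back-door holds.

P→B: minimal back-door set ∅.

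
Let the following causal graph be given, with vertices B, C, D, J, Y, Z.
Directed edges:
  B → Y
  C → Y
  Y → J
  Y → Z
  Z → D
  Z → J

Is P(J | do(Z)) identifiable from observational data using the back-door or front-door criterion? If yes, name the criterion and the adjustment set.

P(J|do(Z)): backdoor, adjust for {Y}.

desc(Z)\{Z}={D,J}; candidates ⊆ {B,C,Y}.
size 0: {}; under {} Z still reaches {B,C,J,Y} ∋ J.
{Y}: Z⊥J given {Y} in G with Z→· removed — back-door holds.
P(J|do(Z)) = Σ_{Y} P(J|Z,Y)·P(Y).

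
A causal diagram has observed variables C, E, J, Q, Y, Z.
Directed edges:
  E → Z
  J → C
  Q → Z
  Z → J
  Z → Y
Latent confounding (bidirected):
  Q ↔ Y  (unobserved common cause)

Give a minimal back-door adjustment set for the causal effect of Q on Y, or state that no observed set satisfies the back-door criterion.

desc(Q)\{Q}={C,J,Y,Z}; candidates ⊆ {E}.
Q↔Y: latent back-door arc(s) into Q.
size 0: {}; under {} Q still reaches {Y} ∋ Y.
size 1: {E}; under {E} Q still reaches {Y} ∋ Y.
Q↔Y cannot be blocked by any observed set — no back-door set.

Q→Y: no observed back-door set.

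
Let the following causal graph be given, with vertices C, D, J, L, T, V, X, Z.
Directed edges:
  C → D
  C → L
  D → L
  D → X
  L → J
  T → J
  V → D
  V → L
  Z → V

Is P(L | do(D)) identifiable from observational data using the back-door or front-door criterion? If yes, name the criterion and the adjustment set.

P(L|do(D)): backdoor, adjust for {C, V}.

desc(D)\{D}={J,L,X}; candidates ⊆ {C,T,V,Z}.
size 0: {}; under {} D still reaches {C,J,L,V,Z} ∋ L.
size 1: {C}, {T}, {V} …(+1); under {C} D still reaches {J,L,V,Z} ∋ L.
{C,V}: D⊥L given {C,V} in G with D→· removed — back-door holds.
P(L|do(D)) = Σ_{C,V} P(L|D,C,V)·P(C,V).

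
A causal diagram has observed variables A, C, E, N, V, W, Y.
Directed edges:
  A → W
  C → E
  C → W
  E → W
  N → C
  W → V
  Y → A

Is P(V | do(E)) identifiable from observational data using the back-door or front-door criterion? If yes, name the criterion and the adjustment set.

P(V|do(E)): backdoor, adjust for {C}.

desc(E)\{E}={V,W}; candidates ⊆ {A,C,N,Y}.
size 0: {}; under {} E still reaches {C,N,V,W} ∋ V.
{C}: E⊥V given {C} in G with E→· removed — back-door holds.
P(V|do(E)) = Σ_{C} P(V|E,C)·P(C).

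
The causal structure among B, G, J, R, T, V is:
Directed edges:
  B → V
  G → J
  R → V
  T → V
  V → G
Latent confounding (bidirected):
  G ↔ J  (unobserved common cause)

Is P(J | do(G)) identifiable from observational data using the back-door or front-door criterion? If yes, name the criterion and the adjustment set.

P(J|do(G)): not identifiable (no BD/FD set).

desc(G)\{G}={J}; candidates ⊆ {B,R,T,V}.
G↔J: latent back-door arc(s) into G.
size 0: {}; under {} G still reaches {B,J,R,T,V} ∋ J.
size 1: {B}, {R}, {T} …(+1); under {B} G still reaches {J,R,T,V} ∋ J.
size 2: {B,R}, {B,T}, {B,V} …(+3); under {B,R} G still reaches {J,T,V} ∋ J.
G↔J cannot be blocked by any observed set — no back-door set.
No mediator lies on a directed G→…→J path.
Neither criterion identifies P(J|do(G)) in this graph.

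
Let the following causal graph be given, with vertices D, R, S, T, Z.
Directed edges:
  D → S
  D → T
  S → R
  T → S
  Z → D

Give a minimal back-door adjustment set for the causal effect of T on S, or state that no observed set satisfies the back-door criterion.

desc(T)\{T}={R,S}; candidates ⊆ {D,Z}.
size 0: {}; under {} T still reaches {D,R,S,Z} ∋ S.
{D}: T⊥S given {D} in G with T→· removed — back-door holds.

T→S: minimal back-door set {D}.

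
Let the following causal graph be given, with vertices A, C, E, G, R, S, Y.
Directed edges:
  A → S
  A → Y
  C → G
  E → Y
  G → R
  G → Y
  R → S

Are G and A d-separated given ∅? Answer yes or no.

Yes — G ⊥ A | ∅.

Bayes-Ball from G | ∅ reaches {C,R,S,Y}.
A ∉ reach(G|∅) ⇒ G ⊥ A | ∅.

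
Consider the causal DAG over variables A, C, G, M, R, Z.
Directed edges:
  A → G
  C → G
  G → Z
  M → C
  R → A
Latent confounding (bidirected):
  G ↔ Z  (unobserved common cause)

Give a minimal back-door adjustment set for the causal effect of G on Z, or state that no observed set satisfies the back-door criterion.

G→Z: no observed back-door set.

desc(G)\{G}={Z}; candidates ⊆ {A,C,M,R}.
G↔Z: latent back-door arc(s) into G.
size 0: {}; under {} G still reaches {A,C,M,R,Z} ∋ Z.
size 1: {A}, {C}, {M} …(+1); under {A} G still reaches {C,M,Z} ∋ Z.
size 2: {A,C}, {A,M}, {A,R} …(+3); under {A,C} G still reaches {Z} ∋ Z.
G↔Z cannot be blocked by any observed set — no back-door set.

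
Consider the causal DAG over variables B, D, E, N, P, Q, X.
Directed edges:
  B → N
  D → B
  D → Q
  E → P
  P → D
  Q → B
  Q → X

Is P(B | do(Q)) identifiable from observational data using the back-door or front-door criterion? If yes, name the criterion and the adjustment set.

P(B|do(Q)): backdoor, adjust for {D}.

desc(Q)\{Q}={B,N,X}; candidates ⊆ {D,E,P}.
size 0: {}; under {} Q still reaches {B,D,E,N,P} ∋ B.
{D}: Q⊥B given {D} in G with Q→· removed — back-door holds.
P(B|do(Q)) = Σ_{D} P(B|Q,D)·P(D).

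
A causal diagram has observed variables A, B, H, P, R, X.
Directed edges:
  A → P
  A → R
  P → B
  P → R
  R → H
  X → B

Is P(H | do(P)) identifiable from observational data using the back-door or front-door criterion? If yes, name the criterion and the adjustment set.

P(H|do(P)): backdoor, adjust for {A}.

desc(P)\{P}={B,H,R}; candidates ⊆ {A,X}.
size 0: {}; under {} P still reaches {A,H,R} ∋ H.
{A}: P⊥H given {A} in G with P→· removed — back-door holds.
P(H|do(P)) = Σ_{A} P(H|P,A)·P(A).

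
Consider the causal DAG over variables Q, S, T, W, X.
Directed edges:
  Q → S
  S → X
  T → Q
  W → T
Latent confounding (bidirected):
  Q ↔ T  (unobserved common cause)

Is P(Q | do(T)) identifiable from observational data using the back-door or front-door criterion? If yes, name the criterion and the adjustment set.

desc(T)\{T}={Q,S,X}; candidates ⊆ {W}.
T↔Q: latent back-door arc(s) into T.
size 0: {}; under {} T still reaches {Q,S,W,X} ∋ Q.
size 1: {W}; under {W} T still reaches {Q,S,X} ∋ Q.
T↔Q cannot be blocked by any observed set — no back-door set.
No mediator lies on a directed T→…→Q path.
Neither criterion identifies P(Q|do(T)) in this graph.

P(Q|do(T)): not identifiable (no BD/FD set).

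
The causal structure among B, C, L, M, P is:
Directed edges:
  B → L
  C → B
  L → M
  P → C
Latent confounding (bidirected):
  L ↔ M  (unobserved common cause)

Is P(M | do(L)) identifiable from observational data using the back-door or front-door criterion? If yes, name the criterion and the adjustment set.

desc(L)\{L}={M}; candidates ⊆ {B,C,P}.
L↔M: latent back-door arc(s) into L.
size 0: {}; under {} L still reaches {B,C,M,P} ∋ M.
size 1: {B}, {C}, {P}; under {B} L still reaches {M} ∋ M.
size 2: {B,C}, {B,P}, {C,P}; under {B,C} L still reaches {M} ∋ M.
L↔M cannot be blocked by any observed set — no back-door set.
No mediator lies on a directed L→…→M path.
Neither criterion identifies P(M|do(L)) in this graph.

P(M|do(L)): not identifiable (no BD/FD set).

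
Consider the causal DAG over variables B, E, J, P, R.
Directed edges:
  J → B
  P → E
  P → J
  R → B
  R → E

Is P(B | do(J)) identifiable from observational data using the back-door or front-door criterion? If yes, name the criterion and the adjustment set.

desc(J)\{J}={B}; candidates ⊆ {E,P,R}.
∅: J⊥B given ∅ in G with J→· removed — back-door holds.
P(B|do(J)) = P(B|J) — no adjustment needed.

P(B|do(J)): backdoor, adjust for ∅.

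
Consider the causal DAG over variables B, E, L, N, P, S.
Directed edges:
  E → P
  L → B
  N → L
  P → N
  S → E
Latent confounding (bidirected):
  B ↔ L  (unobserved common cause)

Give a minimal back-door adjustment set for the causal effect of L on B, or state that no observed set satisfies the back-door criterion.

desc(L)\{L}={B}; candidates ⊆ {E,N,P,S}.
L↔B: latent back-door arc(s) into L.
size 0: {}; under {} L still reaches {B,E,N,P,S} ∋ B.
size 1: {E}, {N}, {P} …(+1); under {E} L still reaches {B,N,P} ∋ B.
size 2: {E,N}, {E,P}, {E,S} …(+3); under {E,N} L still reaches {B} ∋ B.
L↔B cannot be blocked by any observed set — no back-door set.

L→B: no observed back-door set.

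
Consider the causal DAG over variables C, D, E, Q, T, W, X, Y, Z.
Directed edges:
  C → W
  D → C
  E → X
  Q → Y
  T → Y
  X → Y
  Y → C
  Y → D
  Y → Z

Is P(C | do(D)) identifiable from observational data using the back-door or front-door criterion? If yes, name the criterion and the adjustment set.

P(C|do(D)): backdoor, adjust for {Y}.

desc(D)\{D}={C,W}; candidates ⊆ {E,Q,T,X,Y,Z}.
size 0: {}; under {} D still reaches {C,E,Q,T,W,X,Y,Z} ∋ C.
{Y}: D⊥C given {Y} in G with D→· removed — back-door holds.
P(C|do(D)) = Σ_{Y} P(C|D,Y)·P(Y).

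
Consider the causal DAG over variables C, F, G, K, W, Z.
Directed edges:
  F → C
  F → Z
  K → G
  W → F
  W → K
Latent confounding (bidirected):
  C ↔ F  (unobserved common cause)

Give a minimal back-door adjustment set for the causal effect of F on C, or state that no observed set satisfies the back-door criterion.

F→C: no observed back-door set.

desc(F)\{F}={C,Z}; candidates ⊆ {G,K,W}.
F↔C: latent back-door arc(s) into F.
size 0: {}; under {} F still reaches {C,G,K,W} ∋ C.
size 1: {G}, {K}, {W}; under {G} F still reaches {C,K,W} ∋ C.
size 2: {G,K}, {G,W}, {K,W}; under {G,K} F still reaches {C,W} ∋ C.
F↔C cannot be blocked by any observed set — no back-door set.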